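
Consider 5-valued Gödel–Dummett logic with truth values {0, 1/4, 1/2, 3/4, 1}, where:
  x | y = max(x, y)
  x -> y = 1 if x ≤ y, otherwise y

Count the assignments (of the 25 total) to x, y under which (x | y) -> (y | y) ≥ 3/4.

value 1: 15 assignments (counts)
value 3/4: 1 assignment (counts)
value 1/2: 2 assignments
value 1/4: 3 assignments
value 0: 4 assignments
So 16 of the 25 assignments meet the threshold.

16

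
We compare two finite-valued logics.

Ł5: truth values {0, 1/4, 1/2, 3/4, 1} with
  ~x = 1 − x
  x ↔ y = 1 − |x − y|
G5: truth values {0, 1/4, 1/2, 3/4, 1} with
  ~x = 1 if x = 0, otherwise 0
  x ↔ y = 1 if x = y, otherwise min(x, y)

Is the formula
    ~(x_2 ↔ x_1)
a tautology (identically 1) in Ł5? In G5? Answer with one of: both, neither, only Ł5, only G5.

neither

In Ł5: at x_1 = 0, x_2 = 0 the value is 0 — not a tautology.
In G5: at x_1 = 0, x_2 = 0 the value is 0 — not a tautology.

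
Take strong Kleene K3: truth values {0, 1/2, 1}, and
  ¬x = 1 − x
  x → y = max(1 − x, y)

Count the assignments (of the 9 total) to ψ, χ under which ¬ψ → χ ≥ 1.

ψ = 0, χ = 0 ↦ 0  <
ψ = 0, χ = 1/2 ↦ 1/2  <
ψ = 0, χ = 1 ↦ 1  ≥
ψ = 1/2, χ = 0 ↦ 1/2  <
ψ = 1/2, χ = 1/2 ↦ 1/2  <
ψ = 1/2, χ = 1 ↦ 1  ≥
ψ = 1, χ = 0 ↦ 1  ≥
ψ = 1, χ = 1/2 ↦ 1  ≥
ψ = 1, χ = 1 ↦ 1  ≥
So 5 of the 9 assignments meet the threshold.

5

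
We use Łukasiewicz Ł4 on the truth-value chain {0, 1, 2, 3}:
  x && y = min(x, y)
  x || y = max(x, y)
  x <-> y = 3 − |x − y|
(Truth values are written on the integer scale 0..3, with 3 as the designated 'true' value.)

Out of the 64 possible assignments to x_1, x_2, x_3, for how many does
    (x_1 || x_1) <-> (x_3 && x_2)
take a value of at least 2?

value 3: 16 assignments (counts)
value 2: 24 assignments (counts)
value 1: 16 assignments
value 0: 8 assignments
So 40 of the 64 assignments meet the threshold.

40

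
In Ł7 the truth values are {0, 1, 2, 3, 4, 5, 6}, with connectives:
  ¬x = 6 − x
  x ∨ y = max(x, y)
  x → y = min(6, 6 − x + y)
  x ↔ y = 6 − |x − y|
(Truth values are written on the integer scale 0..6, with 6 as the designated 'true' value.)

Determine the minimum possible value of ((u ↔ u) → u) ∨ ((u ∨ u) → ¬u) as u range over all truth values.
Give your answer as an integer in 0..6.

Take u = 4:
u ↔ u = 4 ↔ 4 = 6
(u ↔ u) → u = 6 → 4 = 4
u ∨ u = 4 ∨ 4 = 4
¬u = ¬4 = 2
(u ∨ u) → ¬u = 4 → 2 = 4
((u ↔ u) → u) ∨ ((u ∨ u) → ¬u) = 4 ∨ 4 = 4
No assignment yields a value below 4, so this is the minimum.

4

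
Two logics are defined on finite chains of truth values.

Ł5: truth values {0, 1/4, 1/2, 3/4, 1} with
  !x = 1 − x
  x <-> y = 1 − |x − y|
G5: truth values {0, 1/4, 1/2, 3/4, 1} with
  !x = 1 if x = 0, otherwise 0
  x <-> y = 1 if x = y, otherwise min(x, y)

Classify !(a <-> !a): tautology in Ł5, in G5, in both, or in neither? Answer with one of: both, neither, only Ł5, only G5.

In Ł5: at a = 1/4 the value is 1/2 — not a tautology.
In G5: every assignment gives 1 — tautology.

only G5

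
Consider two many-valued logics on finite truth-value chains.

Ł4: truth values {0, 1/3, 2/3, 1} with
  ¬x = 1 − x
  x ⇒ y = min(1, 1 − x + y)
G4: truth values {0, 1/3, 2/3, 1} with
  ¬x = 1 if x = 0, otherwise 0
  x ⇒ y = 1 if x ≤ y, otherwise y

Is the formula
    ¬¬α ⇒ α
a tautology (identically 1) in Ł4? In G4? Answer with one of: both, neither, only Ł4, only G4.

In Ł4: every assignment gives 1 — tautology.
In G4: at α = 1/3 the value is 1/3 — not a tautology.

only Ł4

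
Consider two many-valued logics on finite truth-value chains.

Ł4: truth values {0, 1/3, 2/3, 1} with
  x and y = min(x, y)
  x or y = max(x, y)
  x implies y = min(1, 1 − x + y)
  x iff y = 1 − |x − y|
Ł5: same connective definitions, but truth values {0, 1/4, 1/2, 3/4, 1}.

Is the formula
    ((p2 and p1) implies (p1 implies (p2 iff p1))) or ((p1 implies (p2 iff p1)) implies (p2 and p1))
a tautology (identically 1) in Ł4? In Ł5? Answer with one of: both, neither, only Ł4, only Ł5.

both

In Ł4: every assignment gives 1 — tautology.
In Ł5: every assignment gives 1 — tautology.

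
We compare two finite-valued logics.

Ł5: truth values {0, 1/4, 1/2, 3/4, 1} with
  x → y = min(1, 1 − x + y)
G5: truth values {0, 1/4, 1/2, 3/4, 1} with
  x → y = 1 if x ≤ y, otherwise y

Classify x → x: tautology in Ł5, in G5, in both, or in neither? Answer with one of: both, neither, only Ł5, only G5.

both

In Ł5: every assignment gives 1 — tautology.
In G5: every assignment gives 1 — tautology.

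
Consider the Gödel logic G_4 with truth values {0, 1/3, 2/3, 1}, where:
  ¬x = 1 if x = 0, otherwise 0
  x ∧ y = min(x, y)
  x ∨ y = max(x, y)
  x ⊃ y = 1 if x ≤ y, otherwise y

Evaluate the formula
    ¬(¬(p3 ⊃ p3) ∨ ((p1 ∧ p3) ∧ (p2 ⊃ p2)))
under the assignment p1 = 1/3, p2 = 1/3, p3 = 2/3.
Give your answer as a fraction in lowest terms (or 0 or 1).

p3 ⊃ p3 = 2/3 ⊃ 2/3 = 1
¬(p3 ⊃ p3) = ¬1 = 0
p1 ∧ p3 = 1/3 ∧ 2/3 = 1/3
p2 ⊃ p2 = 1/3 ⊃ 1/3 = 1
(p1 ∧ p3) ∧ (p2 ⊃ p2) = 1/3 ∧ 1 = 1/3
¬(p3 ⊃ p3) ∨ ((p1 ∧ p3) ∧ (p2 ⊃ p2)) = 0 ∨ 1/3 = 1/3
¬(¬(p3 ⊃ p3) ∨ ((p1 ∧ p3) ∧ (p2 ⊃ p2))) = ¬1/3 = 0

0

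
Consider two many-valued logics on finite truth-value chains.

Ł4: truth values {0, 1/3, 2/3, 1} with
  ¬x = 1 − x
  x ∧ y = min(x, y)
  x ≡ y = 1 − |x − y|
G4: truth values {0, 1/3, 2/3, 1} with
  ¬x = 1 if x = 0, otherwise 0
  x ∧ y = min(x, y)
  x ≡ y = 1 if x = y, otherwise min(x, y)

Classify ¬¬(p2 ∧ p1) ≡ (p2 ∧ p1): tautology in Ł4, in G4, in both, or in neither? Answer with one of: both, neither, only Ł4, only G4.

only Ł4

In Ł4: every assignment gives 1 — tautology.
In G4: at p1 = 1/3, p2 = 1/3 the value is 1/3 — not a tautology.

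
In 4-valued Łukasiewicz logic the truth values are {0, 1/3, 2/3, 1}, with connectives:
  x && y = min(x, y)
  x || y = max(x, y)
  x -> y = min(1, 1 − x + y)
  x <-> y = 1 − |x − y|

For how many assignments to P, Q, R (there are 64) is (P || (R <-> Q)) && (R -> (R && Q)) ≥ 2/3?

46

value 1: 22 assignments (counts)
value 2/3: 24 assignments (counts)
value 1/3: 13 assignments
value 0: 5 assignments
So 46 of the 64 assignments meet the threshold.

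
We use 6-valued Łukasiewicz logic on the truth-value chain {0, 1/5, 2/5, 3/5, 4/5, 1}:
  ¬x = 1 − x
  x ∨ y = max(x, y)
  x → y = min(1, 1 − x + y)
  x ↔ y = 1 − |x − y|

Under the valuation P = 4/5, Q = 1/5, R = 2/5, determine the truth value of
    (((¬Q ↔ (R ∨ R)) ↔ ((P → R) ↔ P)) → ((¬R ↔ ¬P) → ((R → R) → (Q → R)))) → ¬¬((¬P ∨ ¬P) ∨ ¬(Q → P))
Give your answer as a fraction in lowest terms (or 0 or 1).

¬Q = ¬1/5 = 4/5
R ∨ R = 2/5 ∨ 2/5 = 2/5
¬Q ↔ (R ∨ R) = 4/5 ↔ 2/5 = 3/5
P → R = 4/5 → 2/5 = 3/5
(P → R) ↔ P = 3/5 ↔ 4/5 = 4/5
(¬Q ↔ (R ∨ R)) ↔ ((P → R) ↔ P) = 3/5 ↔ 4/5 = 4/5
¬R = ¬2/5 = 3/5
¬P = ¬4/5 = 1/5
¬R ↔ ¬P = 3/5 ↔ 1/5 = 3/5
R → R = 2/5 → 2/5 = 1
Q → R = 1/5 → 2/5 = 1
(R → R) → (Q → R) = 1 → 1 = 1
(¬R ↔ ¬P) → ((R → R) → (Q → R)) = 3/5 → 1 = 1
((¬Q ↔ (R ∨ R)) ↔ ((P → R) ↔ P)) → ((¬R ↔ ¬P) → ((R → R) → (Q → R))) = 4/5 → 1 = 1
¬P = ¬4/5 = 1/5
¬P = ¬4/5 = 1/5
¬P ∨ ¬P = 1/5 ∨ 1/5 = 1/5
Q → P = 1/5 → 4/5 = 1
¬(Q → P) = ¬1 = 0
(¬P ∨ ¬P) ∨ ¬(Q → P) = 1/5 ∨ 0 = 1/5
¬((¬P ∨ ¬P) ∨ ¬(Q → P)) = ¬1/5 = 4/5
¬¬((¬P ∨ ¬P) ∨ ¬(Q → P)) = ¬4/5 = 1/5
(((¬Q ↔ (R ∨ R)) ↔ ((P → R) ↔ P)) → ((¬R ↔ ¬P) → ((R → R) → (Q → R)))) → ¬¬((¬P ∨ ¬P) ∨ ¬(Q → P)) = 1 → 1/5 = 1/5

1/5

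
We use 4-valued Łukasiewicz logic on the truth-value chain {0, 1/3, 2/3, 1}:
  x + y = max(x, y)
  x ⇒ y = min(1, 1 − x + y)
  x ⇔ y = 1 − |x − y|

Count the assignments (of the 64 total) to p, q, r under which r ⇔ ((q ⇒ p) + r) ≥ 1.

value 1: 26 assignments (counts)
value 2/3: 15 assignments
value 1/3: 13 assignments
value 0: 10 assignments
So 26 of the 64 assignments meet the threshold.

26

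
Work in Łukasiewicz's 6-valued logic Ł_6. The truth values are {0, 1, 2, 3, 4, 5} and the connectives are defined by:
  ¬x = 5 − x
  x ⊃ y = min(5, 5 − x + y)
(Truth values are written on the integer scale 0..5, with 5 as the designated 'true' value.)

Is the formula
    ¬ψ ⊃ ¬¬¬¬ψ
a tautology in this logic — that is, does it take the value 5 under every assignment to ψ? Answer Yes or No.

No

Counterexample: take ψ = 0.
¬ψ = ¬0 = 5
¬¬ψ = ¬5 = 0
¬¬¬ψ = ¬0 = 5
¬¬¬¬ψ = ¬5 = 0
¬ψ ⊃ ¬¬¬¬ψ = 5 ⊃ 0 = 0
This gives 0 ≠ 5.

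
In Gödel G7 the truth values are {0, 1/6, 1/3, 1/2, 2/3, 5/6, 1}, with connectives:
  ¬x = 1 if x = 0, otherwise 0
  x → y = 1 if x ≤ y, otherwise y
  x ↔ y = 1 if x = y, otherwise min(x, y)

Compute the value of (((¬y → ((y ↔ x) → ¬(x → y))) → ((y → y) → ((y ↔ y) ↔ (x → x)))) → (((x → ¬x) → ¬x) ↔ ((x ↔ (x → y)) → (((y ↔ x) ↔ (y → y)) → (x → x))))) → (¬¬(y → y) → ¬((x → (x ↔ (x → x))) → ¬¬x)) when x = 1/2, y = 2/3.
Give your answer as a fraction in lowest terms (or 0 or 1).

¬y = ¬2/3 = 0
y ↔ x = 2/3 ↔ 1/2 = 1/2
x → y = 1/2 → 2/3 = 1
¬(x → y) = ¬1 = 0
(y ↔ x) → ¬(x → y) = 1/2 → 0 = 0
¬y → ((y ↔ x) → ¬(x → y)) = 0 → 0 = 1
y → y = 2/3 → 2/3 = 1
y ↔ y = 2/3 ↔ 2/3 = 1
x → x = 1/2 → 1/2 = 1
(y ↔ y) ↔ (x → x) = 1 ↔ 1 = 1
(y → y) → ((y ↔ y) ↔ (x → x)) = 1 → 1 = 1
(¬y → ((y ↔ x) → ¬(x → y))) → ((y → y) → ((y ↔ y) ↔ (x → x))) = 1 → 1 = 1
¬x = ¬1/2 = 0
x → ¬x = 1/2 → 0 = 0
¬x = ¬1/2 = 0
(x → ¬x) → ¬x = 0 → 0 = 1
x → y = 1/2 → 2/3 = 1
x ↔ (x → y) = 1/2 ↔ 1 = 1/2
y ↔ x = 2/3 ↔ 1/2 = 1/2
y → y = 2/3 → 2/3 = 1
(y ↔ x) ↔ (y → y) = 1/2 ↔ 1 = 1/2
x → x = 1/2 → 1/2 = 1
((y ↔ x) ↔ (y → y)) → (x → x) = 1/2 → 1 = 1
(x ↔ (x → y)) → (((y ↔ x) ↔ (y → y)) → (x → x)) = 1/2 → 1 = 1
((x → ¬x) → ¬x) ↔ ((x ↔ (x → y)) → (((y ↔ x) ↔ (y → y)) → (x → x))) = 1 ↔ 1 = 1
((¬y → ((y ↔ x) → ¬(x → y))) → ((y → y) → ((y ↔ y) ↔ (x → x)))) → (((x → ¬x) → ¬x) ↔ ((x ↔ (x → y)) → (((y ↔ x) ↔ (y → y)) → (x → x)))) = 1 → 1 = 1
y → y = 2/3 → 2/3 = 1
¬(y → y) = ¬1 = 0
¬¬(y → y) = ¬0 = 1
x → x = 1/2 → 1/2 = 1
x ↔ (x → x) = 1/2 ↔ 1 = 1/2
x → (x ↔ (x → x)) = 1/2 → 1/2 = 1
¬x = ¬1/2 = 0
¬¬x = ¬0 = 1
(x → (x ↔ (x → x))) → ¬¬x = 1 → 1 = 1
¬((x → (x ↔ (x → x))) → ¬¬x) = ¬1 = 0
¬¬(y → y) → ¬((x → (x ↔ (x → x))) → ¬¬x) = 1 → 0 = 0
(((¬y → ((y ↔ x) → ¬(x → y))) → ((y → y) → ((y ↔ y) ↔ (x → x)))) → (((x → ¬x) → ¬x) ↔ ((x ↔ (x → y)) → (((y ↔ x) ↔ (y → y)) → (x → x))))) → (¬¬(y → y) → ¬((x → (x ↔ (x → x))) → ¬¬x)) = 1 → 0 = 0

0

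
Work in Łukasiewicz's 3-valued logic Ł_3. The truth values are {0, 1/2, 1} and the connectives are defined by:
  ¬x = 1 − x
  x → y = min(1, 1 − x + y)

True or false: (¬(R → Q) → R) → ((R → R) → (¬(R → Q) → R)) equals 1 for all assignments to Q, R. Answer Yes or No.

Yes

Q = 0, R = 0 ↦ 1
Q = 0, R = 1/2 ↦ 1
Q = 0, R = 1 ↦ 1
Q = 1/2, R = 0 ↦ 1
Q = 1/2, R = 1/2 ↦ 1
Q = 1/2, R = 1 ↦ 1
Q = 1, R = 0 ↦ 1
Q = 1, R = 1/2 ↦ 1
Q = 1, R = 1 ↦ 1
Every assignment gives a value ≥ 1.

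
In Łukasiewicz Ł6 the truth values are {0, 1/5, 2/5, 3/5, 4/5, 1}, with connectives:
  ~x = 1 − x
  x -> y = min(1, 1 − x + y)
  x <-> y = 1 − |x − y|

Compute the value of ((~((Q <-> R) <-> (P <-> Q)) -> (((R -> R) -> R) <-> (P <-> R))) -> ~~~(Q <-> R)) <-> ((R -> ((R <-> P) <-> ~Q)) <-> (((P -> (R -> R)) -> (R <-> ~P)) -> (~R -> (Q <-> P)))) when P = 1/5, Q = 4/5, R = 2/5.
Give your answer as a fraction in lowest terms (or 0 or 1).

Q <-> R = 4/5 <-> 2/5 = 3/5
P <-> Q = 1/5 <-> 4/5 = 2/5
(Q <-> R) <-> (P <-> Q) = 3/5 <-> 2/5 = 4/5
~((Q <-> R) <-> (P <-> Q)) = ~4/5 = 1/5
R -> R = 2/5 -> 2/5 = 1
(R -> R) -> R = 1 -> 2/5 = 2/5
P <-> R = 1/5 <-> 2/5 = 4/5
((R -> R) -> R) <-> (P <-> R) = 2/5 <-> 4/5 = 3/5
~((Q <-> R) <-> (P <-> Q)) -> (((R -> R) -> R) <-> (P <-> R)) = 1/5 -> 3/5 = 1
Q <-> R = 4/5 <-> 2/5 = 3/5
~(Q <-> R) = ~3/5 = 2/5
~~(Q <-> R) = ~2/5 = 3/5
~~~(Q <-> R) = ~3/5 = 2/5
(~((Q <-> R) <-> (P <-> Q)) -> (((R -> R) -> R) <-> (P <-> R))) -> ~~~(Q <-> R) = 1 -> 2/5 = 2/5
R <-> P = 2/5 <-> 1/5 = 4/5
~Q = ~4/5 = 1/5
(R <-> P) <-> ~Q = 4/5 <-> 1/5 = 2/5
R -> ((R <-> P) <-> ~Q) = 2/5 -> 2/5 = 1
R -> R = 2/5 -> 2/5 = 1
P -> (R -> R) = 1/5 -> 1 = 1
~P = ~1/5 = 4/5
R <-> ~P = 2/5 <-> 4/5 = 3/5
(P -> (R -> R)) -> (R <-> ~P) = 1 -> 3/5 = 3/5
~R = ~2/5 = 3/5
Q <-> P = 4/5 <-> 1/5 = 2/5
~R -> (Q <-> P) = 3/5 -> 2/5 = 4/5
((P -> (R -> R)) -> (R <-> ~P)) -> (~R -> (Q <-> P)) = 3/5 -> 4/5 = 1
(R -> ((R <-> P) <-> ~Q)) <-> (((P -> (R -> R)) -> (R <-> ~P)) -> (~R -> (Q <-> P))) = 1 <-> 1 = 1
((~((Q <-> R) <-> (P <-> Q)) -> (((R -> R) -> R) <-> (P <-> R))) -> ~~~(Q <-> R)) <-> ((R -> ((R <-> P) <-> ~Q)) <-> (((P -> (R -> R)) -> (R <-> ~P)) -> (~R -> (Q <-> P)))) = 2/5 <-> 1 = 2/5

2/5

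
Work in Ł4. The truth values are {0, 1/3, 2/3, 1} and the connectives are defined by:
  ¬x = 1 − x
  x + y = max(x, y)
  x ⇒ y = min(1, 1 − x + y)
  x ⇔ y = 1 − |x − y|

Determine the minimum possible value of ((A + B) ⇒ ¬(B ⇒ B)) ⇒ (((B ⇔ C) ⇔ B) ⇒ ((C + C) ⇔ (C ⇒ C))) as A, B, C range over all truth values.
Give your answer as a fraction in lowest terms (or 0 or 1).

Take A = 0, B = 1/3, C = 0:
A + B = 0 + 1/3 = 1/3
B ⇒ B = 1/3 ⇒ 1/3 = 1
¬(B ⇒ B) = ¬1 = 0
(A + B) ⇒ ¬(B ⇒ B) = 1/3 ⇒ 0 = 2/3
B ⇔ C = 1/3 ⇔ 0 = 2/3
(B ⇔ C) ⇔ B = 2/3 ⇔ 1/3 = 2/3
C + C = 0 + 0 = 0
C ⇒ C = 0 ⇒ 0 = 1
(C + C) ⇔ (C ⇒ C) = 0 ⇔ 1 = 0
((B ⇔ C) ⇔ B) ⇒ ((C + C) ⇔ (C ⇒ C)) = 2/3 ⇒ 0 = 1/3
((A + B) ⇒ ¬(B ⇒ B)) ⇒ (((B ⇔ C) ⇔ B) ⇒ ((C + C) ⇔ (C ⇒ C))) = 2/3 ⇒ 1/3 = 2/3
No assignment yields a value below 2/3, so this is the minimum.

2/3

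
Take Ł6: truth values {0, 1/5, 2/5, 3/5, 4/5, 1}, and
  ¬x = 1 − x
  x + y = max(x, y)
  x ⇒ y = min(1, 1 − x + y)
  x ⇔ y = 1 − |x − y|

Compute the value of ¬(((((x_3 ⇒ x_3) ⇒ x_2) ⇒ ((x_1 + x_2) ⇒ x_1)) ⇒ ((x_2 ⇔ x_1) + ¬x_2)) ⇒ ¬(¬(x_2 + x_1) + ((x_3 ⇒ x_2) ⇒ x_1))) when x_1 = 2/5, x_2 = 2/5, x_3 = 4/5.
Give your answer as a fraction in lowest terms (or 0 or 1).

x_3 ⇒ x_3 = 4/5 ⇒ 4/5 = 1
(x_3 ⇒ x_3) ⇒ x_2 = 1 ⇒ 2/5 = 2/5
x_1 + x_2 = 2/5 + 2/5 = 2/5
(x_1 + x_2) ⇒ x_1 = 2/5 ⇒ 2/5 = 1
((x_3 ⇒ x_3) ⇒ x_2) ⇒ ((x_1 + x_2) ⇒ x_1) = 2/5 ⇒ 1 = 1
x_2 ⇔ x_1 = 2/5 ⇔ 2/5 = 1
¬x_2 = ¬2/5 = 3/5
(x_2 ⇔ x_1) + ¬x_2 = 1 + 3/5 = 1
(((x_3 ⇒ x_3) ⇒ x_2) ⇒ ((x_1 + x_2) ⇒ x_1)) ⇒ ((x_2 ⇔ x_1) + ¬x_2) = 1 ⇒ 1 = 1
x_2 + x_1 = 2/5 + 2/5 = 2/5
¬(x_2 + x_1) = ¬2/5 = 3/5
x_3 ⇒ x_2 = 4/5 ⇒ 2/5 = 3/5
(x_3 ⇒ x_2) ⇒ x_1 = 3/5 ⇒ 2/5 = 4/5
¬(x_2 + x_1) + ((x_3 ⇒ x_2) ⇒ x_1) = 3/5 + 4/5 = 4/5
¬(¬(x_2 + x_1) + ((x_3 ⇒ x_2) ⇒ x_1)) = ¬4/5 = 1/5
((((x_3 ⇒ x_3) ⇒ x_2) ⇒ ((x_1 + x_2) ⇒ x_1)) ⇒ ((x_2 ⇔ x_1) + ¬x_2)) ⇒ ¬(¬(x_2 + x_1) + ((x_3 ⇒ x_2) ⇒ x_1)) = 1 ⇒ 1/5 = 1/5
¬(((((x_3 ⇒ x_3) ⇒ x_2) ⇒ ((x_1 + x_2) ⇒ x_1)) ⇒ ((x_2 ⇔ x_1) + ¬x_2)) ⇒ ¬(¬(x_2 + x_1) + ((x_3 ⇒ x_2) ⇒ x_1))) = ¬1/5 = 4/5

4/5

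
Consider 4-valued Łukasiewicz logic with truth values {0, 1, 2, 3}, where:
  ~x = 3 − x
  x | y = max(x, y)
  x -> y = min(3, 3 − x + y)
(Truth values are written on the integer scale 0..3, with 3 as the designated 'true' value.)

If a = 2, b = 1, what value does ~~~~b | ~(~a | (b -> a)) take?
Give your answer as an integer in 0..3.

1

~b = ~1 = 2
~~b = ~2 = 1
~~~b = ~1 = 2
~~~~b = ~2 = 1
~a = ~2 = 1
b -> a = 1 -> 2 = 3
~a | (b -> a) = 1 | 3 = 3
~(~a | (b -> a)) = ~3 = 0
~~~~b | ~(~a | (b -> a)) = 1 | 0 = 1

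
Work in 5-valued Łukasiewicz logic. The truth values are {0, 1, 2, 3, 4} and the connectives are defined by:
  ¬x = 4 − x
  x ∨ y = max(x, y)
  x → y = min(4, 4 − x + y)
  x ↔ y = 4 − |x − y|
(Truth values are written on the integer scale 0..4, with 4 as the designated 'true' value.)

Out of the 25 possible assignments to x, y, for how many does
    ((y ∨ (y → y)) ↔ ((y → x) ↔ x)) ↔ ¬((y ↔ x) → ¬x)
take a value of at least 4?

value 4: 5 assignments (counts)
value 3: 5 assignments
value 2: 7 assignments
value 1: 4 assignments
value 0: 4 assignments
So 5 of the 25 assignments meet the threshold.

5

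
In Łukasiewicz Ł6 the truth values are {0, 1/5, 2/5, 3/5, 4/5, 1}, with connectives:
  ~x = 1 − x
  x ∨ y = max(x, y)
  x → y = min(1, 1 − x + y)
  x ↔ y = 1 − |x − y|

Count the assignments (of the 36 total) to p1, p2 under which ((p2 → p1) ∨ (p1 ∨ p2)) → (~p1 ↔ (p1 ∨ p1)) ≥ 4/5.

value 1: 3 assignments (counts)
value 4/5: 10 assignments (counts)
value 3/5: 2 assignments
value 2/5: 11 assignments
value 1/5: 2 assignments
value 0: 8 assignments
So 13 of the 36 assignments meet the threshold.

13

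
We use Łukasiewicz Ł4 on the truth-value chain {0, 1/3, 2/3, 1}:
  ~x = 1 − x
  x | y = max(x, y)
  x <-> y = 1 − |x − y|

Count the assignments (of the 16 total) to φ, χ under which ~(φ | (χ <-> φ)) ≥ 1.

1

φ = 0, χ = 0 ↦ 0  <
φ = 0, χ = 1/3 ↦ 1/3  <
φ = 0, χ = 2/3 ↦ 2/3  <
φ = 0, χ = 1 ↦ 1  ≥
φ = 1/3, χ = 0 ↦ 1/3  <
φ = 1/3, χ = 1/3 ↦ 0  <
φ = 1/3, χ = 2/3 ↦ 1/3  <
φ = 1/3, χ = 1 ↦ 2/3  <
φ = 2/3, χ = 0 ↦ 1/3  <
φ = 2/3, χ = 1/3 ↦ 1/3  <
φ = 2/3, χ = 2/3 ↦ 0  <
φ = 2/3, χ = 1 ↦ 1/3  <
φ = 1, χ = 0 ↦ 0  <
φ = 1, χ = 1/3 ↦ 0  <
φ = 1, χ = 2/3 ↦ 0  <
φ = 1, χ = 1 ↦ 0  <
So 1 of the 16 assignments meets the threshold.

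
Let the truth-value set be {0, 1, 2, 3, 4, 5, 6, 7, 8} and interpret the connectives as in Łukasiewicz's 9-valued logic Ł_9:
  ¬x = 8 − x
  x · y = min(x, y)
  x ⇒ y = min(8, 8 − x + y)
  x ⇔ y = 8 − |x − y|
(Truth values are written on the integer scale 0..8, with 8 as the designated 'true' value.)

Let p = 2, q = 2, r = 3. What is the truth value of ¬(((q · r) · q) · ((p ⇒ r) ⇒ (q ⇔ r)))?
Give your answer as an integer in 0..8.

q · r = 2 · 3 = 2
(q · r) · q = 2 · 2 = 2
p ⇒ r = 2 ⇒ 3 = 8
q ⇔ r = 2 ⇔ 3 = 7
(p ⇒ r) ⇒ (q ⇔ r) = 8 ⇒ 7 = 7
((q · r) · q) · ((p ⇒ r) ⇒ (q ⇔ r)) = 2 · 7 = 2
¬(((q · r) · q) · ((p ⇒ r) ⇒ (q ⇔ r))) = ¬2 = 6

6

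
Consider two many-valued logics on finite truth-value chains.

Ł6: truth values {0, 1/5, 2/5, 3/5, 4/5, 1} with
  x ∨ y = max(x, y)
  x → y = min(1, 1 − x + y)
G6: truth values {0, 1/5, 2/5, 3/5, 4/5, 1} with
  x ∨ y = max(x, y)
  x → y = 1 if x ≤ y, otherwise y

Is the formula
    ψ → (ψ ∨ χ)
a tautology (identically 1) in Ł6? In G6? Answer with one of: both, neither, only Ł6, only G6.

In Ł6: every assignment gives 1 — tautology.
In G6: every assignment gives 1 — tautology.

both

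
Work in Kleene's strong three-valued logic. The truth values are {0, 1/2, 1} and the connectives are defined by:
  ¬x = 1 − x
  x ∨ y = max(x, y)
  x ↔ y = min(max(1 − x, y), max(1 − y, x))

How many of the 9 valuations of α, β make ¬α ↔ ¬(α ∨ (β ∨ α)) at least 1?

4

α = 0, β = 0 ↦ 1  ≥
α = 0, β = 1/2 ↦ 1/2  <
α = 0, β = 1 ↦ 0  <
α = 1/2, β = 0 ↦ 1/2  <
α = 1/2, β = 1/2 ↦ 1/2  <
α = 1/2, β = 1 ↦ 1/2  <
α = 1, β = 0 ↦ 1  ≥
α = 1, β = 1/2 ↦ 1  ≥
α = 1, β = 1 ↦ 1  ≥
So 4 of the 9 assignments meet the threshold.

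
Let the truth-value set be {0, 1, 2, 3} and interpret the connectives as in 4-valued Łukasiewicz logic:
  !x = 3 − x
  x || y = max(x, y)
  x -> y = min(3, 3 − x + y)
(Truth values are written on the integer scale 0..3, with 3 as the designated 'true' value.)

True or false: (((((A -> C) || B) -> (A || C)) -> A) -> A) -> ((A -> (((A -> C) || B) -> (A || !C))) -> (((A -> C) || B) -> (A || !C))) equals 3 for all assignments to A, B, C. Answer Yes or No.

No

Counterexample: take A = 0, B = 0, C = 2.
A -> C = 0 -> 2 = 3
(A -> C) || B = 3 || 0 = 3
A || C = 0 || 2 = 2
((A -> C) || B) -> (A || C) = 3 -> 2 = 2
(((A -> C) || B) -> (A || C)) -> A = 2 -> 0 = 1
((((A -> C) || B) -> (A || C)) -> A) -> A = 1 -> 0 = 2
A -> C = 0 -> 2 = 3
(A -> C) || B = 3 || 0 = 3
!C = !2 = 1
A || !C = 0 || 1 = 1
((A -> C) || B) -> (A || !C) = 3 -> 1 = 1
A -> (((A -> C) || B) -> (A || !C)) = 0 -> 1 = 3
A -> C = 0 -> 2 = 3
(A -> C) || B = 3 || 0 = 3
!C = !2 = 1
A || !C = 0 || 1 = 1
((A -> C) || B) -> (A || !C) = 3 -> 1 = 1
(A -> (((A -> C) || B) -> (A || !C))) -> (((A -> C) || B) -> (A || !C)) = 3 -> 1 = 1
(((((A -> C) || B) -> (A || C)) -> A) -> A) -> ((A -> (((A -> C) || B) -> (A || !C))) -> (((A -> C) || B) -> (A || !C))) = 2 -> 1 = 2
This gives 2 ≠ 3.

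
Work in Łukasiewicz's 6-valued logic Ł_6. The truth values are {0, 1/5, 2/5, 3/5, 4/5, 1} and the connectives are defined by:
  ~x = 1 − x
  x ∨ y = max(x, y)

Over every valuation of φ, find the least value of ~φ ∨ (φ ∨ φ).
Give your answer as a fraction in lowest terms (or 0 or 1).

Take φ = 2/5:
~φ = ~2/5 = 3/5
φ ∨ φ = 2/5 ∨ 2/5 = 2/5
~φ ∨ (φ ∨ φ) = 3/5 ∨ 2/5 = 3/5
No assignment yields a value below 3/5, so this is the minimum.

3/5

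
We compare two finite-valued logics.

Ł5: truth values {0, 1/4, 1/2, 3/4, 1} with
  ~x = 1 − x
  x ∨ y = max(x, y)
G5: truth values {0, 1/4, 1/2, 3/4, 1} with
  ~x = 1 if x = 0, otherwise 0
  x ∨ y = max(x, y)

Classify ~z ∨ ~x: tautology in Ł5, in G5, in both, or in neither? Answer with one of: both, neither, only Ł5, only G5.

neither

In Ł5: at x = 1/4, z = 1/4 the value is 3/4 — not a tautology.
In G5: at x = 1/4, z = 1/4 the value is 0 — not a tautology.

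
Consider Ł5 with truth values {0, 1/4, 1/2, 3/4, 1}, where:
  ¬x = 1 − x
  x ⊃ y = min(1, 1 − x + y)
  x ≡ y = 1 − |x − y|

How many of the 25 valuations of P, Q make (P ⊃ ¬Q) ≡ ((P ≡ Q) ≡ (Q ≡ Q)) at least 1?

7

value 1: 7 assignments (counts)
value 3/4: 4 assignments
value 1/2: 9 assignments
value 1/4: 2 assignments
value 0: 3 assignments
So 7 of the 25 assignments meet the threshold.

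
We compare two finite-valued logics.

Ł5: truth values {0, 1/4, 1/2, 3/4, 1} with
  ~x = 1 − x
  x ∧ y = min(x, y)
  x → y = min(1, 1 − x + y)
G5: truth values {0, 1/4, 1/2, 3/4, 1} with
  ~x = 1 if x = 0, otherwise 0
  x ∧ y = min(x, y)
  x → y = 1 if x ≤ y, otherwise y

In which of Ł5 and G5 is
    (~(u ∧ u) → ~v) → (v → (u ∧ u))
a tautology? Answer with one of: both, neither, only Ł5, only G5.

only Ł5

In Ł5: every assignment gives 1 — tautology.
In G5: at u = 1/4, v = 1/2 the value is 1/4 — not a tautology.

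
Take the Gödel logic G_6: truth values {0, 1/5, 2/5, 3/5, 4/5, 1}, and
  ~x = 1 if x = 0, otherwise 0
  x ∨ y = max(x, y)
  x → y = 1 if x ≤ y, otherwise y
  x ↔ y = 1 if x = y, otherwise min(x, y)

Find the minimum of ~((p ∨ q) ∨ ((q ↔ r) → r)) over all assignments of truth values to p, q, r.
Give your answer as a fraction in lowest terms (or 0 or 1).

0

Take p = 0, q = 0, r = 1/5:
p ∨ q = 0 ∨ 0 = 0
q ↔ r = 0 ↔ 1/5 = 0
(q ↔ r) → r = 0 → 1/5 = 1
(p ∨ q) ∨ ((q ↔ r) → r) = 0 ∨ 1 = 1
~((p ∨ q) ∨ ((q ↔ r) → r)) = ~1 = 0
No assignment yields a value below 0, so this is the minimum.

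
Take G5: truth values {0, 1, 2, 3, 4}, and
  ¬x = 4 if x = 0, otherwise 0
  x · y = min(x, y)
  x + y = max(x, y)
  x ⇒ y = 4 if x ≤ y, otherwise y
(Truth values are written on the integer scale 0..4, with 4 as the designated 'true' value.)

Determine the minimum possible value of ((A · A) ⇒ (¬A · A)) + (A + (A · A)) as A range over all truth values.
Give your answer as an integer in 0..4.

Take A = 1:
A · A = 1 · 1 = 1
¬A = ¬1 = 0
¬A · A = 0 · 1 = 0
(A · A) ⇒ (¬A · A) = 1 ⇒ 0 = 0
A · A = 1 · 1 = 1
A + (A · A) = 1 + 1 = 1
((A · A) ⇒ (¬A · A)) + (A + (A · A)) = 0 + 1 = 1
No assignment yields a value below 1, so this is the minimum.

1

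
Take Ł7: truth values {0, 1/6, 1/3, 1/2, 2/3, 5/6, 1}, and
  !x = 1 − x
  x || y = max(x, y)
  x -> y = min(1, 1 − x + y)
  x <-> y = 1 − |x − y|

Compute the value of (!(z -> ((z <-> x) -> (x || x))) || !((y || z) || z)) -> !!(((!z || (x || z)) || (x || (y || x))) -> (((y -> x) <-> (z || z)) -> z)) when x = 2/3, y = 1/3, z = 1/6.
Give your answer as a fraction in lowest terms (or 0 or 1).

z <-> x = 1/6 <-> 2/3 = 1/2
x || x = 2/3 || 2/3 = 2/3
(z <-> x) -> (x || x) = 1/2 -> 2/3 = 1
z -> ((z <-> x) -> (x || x)) = 1/6 -> 1 = 1
!(z -> ((z <-> x) -> (x || x))) = !1 = 0
y || z = 1/3 || 1/6 = 1/3
(y || z) || z = 1/3 || 1/6 = 1/3
!((y || z) || z) = !1/3 = 2/3
!(z -> ((z <-> x) -> (x || x))) || !((y || z) || z) = 0 || 2/3 = 2/3
!z = !1/6 = 5/6
x || z = 2/3 || 1/6 = 2/3
!z || (x || z) = 5/6 || 2/3 = 5/6
y || x = 1/3 || 2/3 = 2/3
x || (y || x) = 2/3 || 2/3 = 2/3
(!z || (x || z)) || (x || (y || x)) = 5/6 || 2/3 = 5/6
y -> x = 1/3 -> 2/3 = 1
z || z = 1/6 || 1/6 = 1/6
(y -> x) <-> (z || z) = 1 <-> 1/6 = 1/6
((y -> x) <-> (z || z)) -> z = 1/6 -> 1/6 = 1
((!z || (x || z)) || (x || (y || x))) -> (((y -> x) <-> (z || z)) -> z) = 5/6 -> 1 = 1
!(((!z || (x || z)) || (x || (y || x))) -> (((y -> x) <-> (z || z)) -> z)) = !1 = 0
!!(((!z || (x || z)) || (x || (y || x))) -> (((y -> x) <-> (z || z)) -> z)) = !0 = 1
(!(z -> ((z <-> x) -> (x || x))) || !((y || z) || z)) -> !!(((!z || (x || z)) || (x || (y || x))) -> (((y -> x) <-> (z || z)) -> z)) = 2/3 -> 1 = 1

1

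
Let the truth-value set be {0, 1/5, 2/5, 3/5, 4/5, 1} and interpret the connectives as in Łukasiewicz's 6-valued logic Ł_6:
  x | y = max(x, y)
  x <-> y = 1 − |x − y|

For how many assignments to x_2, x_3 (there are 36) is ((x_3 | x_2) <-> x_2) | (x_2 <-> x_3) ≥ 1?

value 1: 21 assignments (counts)
value 4/5: 5 assignments
value 3/5: 4 assignments
value 2/5: 3 assignments
value 1/5: 2 assignments
value 0: 1 assignment
So 21 of the 36 assignments meet the threshold.

21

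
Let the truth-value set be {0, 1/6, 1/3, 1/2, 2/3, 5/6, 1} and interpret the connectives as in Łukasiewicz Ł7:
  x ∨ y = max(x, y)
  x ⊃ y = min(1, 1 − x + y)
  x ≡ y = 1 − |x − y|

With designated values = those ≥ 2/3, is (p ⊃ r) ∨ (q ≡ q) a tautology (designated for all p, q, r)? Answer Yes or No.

Yes

At p = 1/3, q = 1, r = 1, for instance:
p ⊃ r = 1/3 ⊃ 1 = 1
q ≡ q = 1 ≡ 1 = 1
(p ⊃ r) ∨ (q ≡ q) = 1 ∨ 1 = 1
and checking the remaining 342 assignments likewise gives ≥ 2/3 in every case.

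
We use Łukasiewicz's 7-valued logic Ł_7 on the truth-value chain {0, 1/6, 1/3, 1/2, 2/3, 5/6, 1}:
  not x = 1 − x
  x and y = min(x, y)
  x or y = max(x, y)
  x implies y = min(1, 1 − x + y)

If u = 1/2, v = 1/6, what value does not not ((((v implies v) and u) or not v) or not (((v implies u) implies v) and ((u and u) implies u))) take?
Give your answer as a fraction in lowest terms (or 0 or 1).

v implies v = 1/6 implies 1/6 = 1
(v implies v) and u = 1 and 1/2 = 1/2
not v = not 1/6 = 5/6
((v implies v) and u) or not v = 1/2 or 5/6 = 5/6
v implies u = 1/6 implies 1/2 = 1
(v implies u) implies v = 1 implies 1/6 = 1/6
u and u = 1/2 and 1/2 = 1/2
(u and u) implies u = 1/2 implies 1/2 = 1
((v implies u) implies v) and ((u and u) implies u) = 1/6 and 1 = 1/6
not (((v implies u) implies v) and ((u and u) implies u)) = not 1/6 = 5/6
(((v implies v) and u) or not v) or not (((v implies u) implies v) and ((u and u) implies u)) = 5/6 or 5/6 = 5/6
not ((((v implies v) and u) or not v) or not (((v implies u) implies v) and ((u and u) implies u))) = not 5/6 = 1/6
not not ((((v implies v) and u) or not v) or not (((v implies u) implies v) and ((u and u) implies u))) = not 1/6 = 5/6

5/6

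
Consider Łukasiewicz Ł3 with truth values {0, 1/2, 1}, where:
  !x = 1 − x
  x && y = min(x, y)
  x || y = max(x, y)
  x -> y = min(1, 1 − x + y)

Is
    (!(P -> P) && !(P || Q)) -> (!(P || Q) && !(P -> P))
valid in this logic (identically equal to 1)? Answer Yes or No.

Yes

P = 0, Q = 0 ↦ 1
P = 0, Q = 1/2 ↦ 1
P = 0, Q = 1 ↦ 1
P = 1/2, Q = 0 ↦ 1
P = 1/2, Q = 1/2 ↦ 1
P = 1/2, Q = 1 ↦ 1
P = 1, Q = 0 ↦ 1
P = 1, Q = 1/2 ↦ 1
P = 1, Q = 1 ↦ 1
Every assignment gives a value ≥ 1.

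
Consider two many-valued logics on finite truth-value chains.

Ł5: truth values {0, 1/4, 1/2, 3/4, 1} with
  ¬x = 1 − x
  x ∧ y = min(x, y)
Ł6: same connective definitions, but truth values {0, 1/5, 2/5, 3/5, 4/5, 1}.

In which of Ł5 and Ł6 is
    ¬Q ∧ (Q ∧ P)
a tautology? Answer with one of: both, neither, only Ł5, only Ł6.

In Ł5: at P = 0, Q = 0 the value is 0 — not a tautology.
In Ł6: at P = 0, Q = 0 the value is 0 — not a tautology.

neither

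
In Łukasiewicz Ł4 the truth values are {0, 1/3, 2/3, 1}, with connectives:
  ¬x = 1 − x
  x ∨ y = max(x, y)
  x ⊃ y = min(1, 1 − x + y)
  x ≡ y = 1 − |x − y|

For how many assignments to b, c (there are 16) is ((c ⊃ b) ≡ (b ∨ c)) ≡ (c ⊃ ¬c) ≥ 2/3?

b = 0, c = 0 ↦ 0  <
b = 0, c = 1/3 ↦ 2/3  ≥
b = 0, c = 2/3 ↦ 1  ≥
b = 0, c = 1 ↦ 1  ≥
b = 1/3, c = 0 ↦ 1/3  <
b = 1/3, c = 1/3 ↦ 1/3  <
b = 1/3, c = 2/3 ↦ 2/3  ≥
b = 1/3, c = 1 ↦ 2/3  ≥
b = 2/3, c = 0 ↦ 2/3  ≥
b = 2/3, c = 1/3 ↦ 2/3  ≥
b = 2/3, c = 2/3 ↦ 1  ≥
b = 2/3, c = 1 ↦ 1/3  <
b = 1, c = 0 ↦ 1  ≥
b = 1, c = 1/3 ↦ 1  ≥
b = 1, c = 2/3 ↦ 2/3  ≥
b = 1, c = 1 ↦ 0  <
So 11 of the 16 assignments meet the threshold.

11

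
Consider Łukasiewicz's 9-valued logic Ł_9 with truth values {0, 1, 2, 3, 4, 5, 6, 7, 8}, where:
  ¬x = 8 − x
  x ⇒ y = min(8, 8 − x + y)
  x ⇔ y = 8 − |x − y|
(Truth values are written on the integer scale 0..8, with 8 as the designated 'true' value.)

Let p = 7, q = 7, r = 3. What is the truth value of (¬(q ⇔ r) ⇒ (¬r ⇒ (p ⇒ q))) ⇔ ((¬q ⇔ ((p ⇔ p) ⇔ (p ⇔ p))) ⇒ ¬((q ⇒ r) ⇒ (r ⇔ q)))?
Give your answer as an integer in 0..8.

7

q ⇔ r = 7 ⇔ 3 = 4
¬(q ⇔ r) = ¬4 = 4
¬r = ¬3 = 5
p ⇒ q = 7 ⇒ 7 = 8
¬r ⇒ (p ⇒ q) = 5 ⇒ 8 = 8
¬(q ⇔ r) ⇒ (¬r ⇒ (p ⇒ q)) = 4 ⇒ 8 = 8
¬q = ¬7 = 1
p ⇔ p = 7 ⇔ 7 = 8
p ⇔ p = 7 ⇔ 7 = 8
(p ⇔ p) ⇔ (p ⇔ p) = 8 ⇔ 8 = 8
¬q ⇔ ((p ⇔ p) ⇔ (p ⇔ p)) = 1 ⇔ 8 = 1
q ⇒ r = 7 ⇒ 3 = 4
r ⇔ q = 3 ⇔ 7 = 4
(q ⇒ r) ⇒ (r ⇔ q) = 4 ⇒ 4 = 8
¬((q ⇒ r) ⇒ (r ⇔ q)) = ¬8 = 0
(¬q ⇔ ((p ⇔ p) ⇔ (p ⇔ p))) ⇒ ¬((q ⇒ r) ⇒ (r ⇔ q)) = 1 ⇒ 0 = 7
(¬(q ⇔ r) ⇒ (¬r ⇒ (p ⇒ q))) ⇔ ((¬q ⇔ ((p ⇔ p) ⇔ (p ⇔ p))) ⇒ ¬((q ⇒ r) ⇒ (r ⇔ q))) = 8 ⇔ 7 = 7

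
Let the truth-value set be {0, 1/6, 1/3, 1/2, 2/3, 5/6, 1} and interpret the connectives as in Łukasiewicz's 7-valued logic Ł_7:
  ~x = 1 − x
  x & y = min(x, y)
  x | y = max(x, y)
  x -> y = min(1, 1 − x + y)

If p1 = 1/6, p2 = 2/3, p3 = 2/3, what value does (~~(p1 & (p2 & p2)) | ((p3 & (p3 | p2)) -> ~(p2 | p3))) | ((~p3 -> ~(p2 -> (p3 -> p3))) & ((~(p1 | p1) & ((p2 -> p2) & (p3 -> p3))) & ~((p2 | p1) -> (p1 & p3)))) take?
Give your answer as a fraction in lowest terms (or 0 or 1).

2/3

p2 & p2 = 2/3 & 2/3 = 2/3
p1 & (p2 & p2) = 1/6 & 2/3 = 1/6
~(p1 & (p2 & p2)) = ~1/6 = 5/6
~~(p1 & (p2 & p2)) = ~5/6 = 1/6
p3 | p2 = 2/3 | 2/3 = 2/3
p3 & (p3 | p2) = 2/3 & 2/3 = 2/3
p2 | p3 = 2/3 | 2/3 = 2/3
~(p2 | p3) = ~2/3 = 1/3
(p3 & (p3 | p2)) -> ~(p2 | p3) = 2/3 -> 1/3 = 2/3
~~(p1 & (p2 & p2)) | ((p3 & (p3 | p2)) -> ~(p2 | p3)) = 1/6 | 2/3 = 2/3
~p3 = ~2/3 = 1/3
p3 -> p3 = 2/3 -> 2/3 = 1
p2 -> (p3 -> p3) = 2/3 -> 1 = 1
~(p2 -> (p3 -> p3)) = ~1 = 0
~p3 -> ~(p2 -> (p3 -> p3)) = 1/3 -> 0 = 2/3
p1 | p1 = 1/6 | 1/6 = 1/6
~(p1 | p1) = ~1/6 = 5/6
p2 -> p2 = 2/3 -> 2/3 = 1
p3 -> p3 = 2/3 -> 2/3 = 1
(p2 -> p2) & (p3 -> p3) = 1 & 1 = 1
~(p1 | p1) & ((p2 -> p2) & (p3 -> p3)) = 5/6 & 1 = 5/6
p2 | p1 = 2/3 | 1/6 = 2/3
p1 & p3 = 1/6 & 2/3 = 1/6
(p2 | p1) -> (p1 & p3) = 2/3 -> 1/6 = 1/2
~((p2 | p1) -> (p1 & p3)) = ~1/2 = 1/2
(~(p1 | p1) & ((p2 -> p2) & (p3 -> p3))) & ~((p2 | p1) -> (p1 & p3)) = 5/6 & 1/2 = 1/2
(~p3 -> ~(p2 -> (p3 -> p3))) & ((~(p1 | p1) & ((p2 -> p2) & (p3 -> p3))) & ~((p2 | p1) -> (p1 & p3))) = 2/3 & 1/2 = 1/2
(~~(p1 & (p2 & p2)) | ((p3 & (p3 | p2)) -> ~(p2 | p3))) | ((~p3 -> ~(p2 -> (p3 -> p3))) & ((~(p1 | p1) & ((p2 -> p2) & (p3 -> p3))) & ~((p2 | p1) -> (p1 & p3)))) = 2/3 | 1/2 = 2/3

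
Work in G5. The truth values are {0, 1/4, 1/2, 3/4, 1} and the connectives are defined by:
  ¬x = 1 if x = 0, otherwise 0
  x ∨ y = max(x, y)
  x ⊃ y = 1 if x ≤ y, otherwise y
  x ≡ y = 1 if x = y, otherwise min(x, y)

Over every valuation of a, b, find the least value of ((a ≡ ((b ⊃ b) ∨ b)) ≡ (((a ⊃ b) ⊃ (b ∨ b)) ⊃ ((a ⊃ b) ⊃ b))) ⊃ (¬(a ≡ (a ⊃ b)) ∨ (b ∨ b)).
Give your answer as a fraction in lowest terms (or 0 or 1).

1/4

Take a = 1/2, b = 1/4:
b ⊃ b = 1/4 ⊃ 1/4 = 1
(b ⊃ b) ∨ b = 1 ∨ 1/4 = 1
a ≡ ((b ⊃ b) ∨ b) = 1/2 ≡ 1 = 1/2
a ⊃ b = 1/2 ⊃ 1/4 = 1/4
b ∨ b = 1/4 ∨ 1/4 = 1/4
(a ⊃ b) ⊃ (b ∨ b) = 1/4 ⊃ 1/4 = 1
a ⊃ b = 1/2 ⊃ 1/4 = 1/4
(a ⊃ b) ⊃ b = 1/4 ⊃ 1/4 = 1
((a ⊃ b) ⊃ (b ∨ b)) ⊃ ((a ⊃ b) ⊃ b) = 1 ⊃ 1 = 1
(a ≡ ((b ⊃ b) ∨ b)) ≡ (((a ⊃ b) ⊃ (b ∨ b)) ⊃ ((a ⊃ b) ⊃ b)) = 1/2 ≡ 1 = 1/2
a ⊃ b = 1/2 ⊃ 1/4 = 1/4
a ≡ (a ⊃ b) = 1/2 ≡ 1/4 = 1/4
¬(a ≡ (a ⊃ b)) = ¬1/4 = 0
b ∨ b = 1/4 ∨ 1/4 = 1/4
¬(a ≡ (a ⊃ b)) ∨ (b ∨ b) = 0 ∨ 1/4 = 1/4
((a ≡ ((b ⊃ b) ∨ b)) ≡ (((a ⊃ b) ⊃ (b ∨ b)) ⊃ ((a ⊃ b) ⊃ b))) ⊃ (¬(a ≡ (a ⊃ b)) ∨ (b ∨ b)) = 1/2 ⊃ 1/4 = 1/4
No assignment yields a value below 1/4, so this is the minimum.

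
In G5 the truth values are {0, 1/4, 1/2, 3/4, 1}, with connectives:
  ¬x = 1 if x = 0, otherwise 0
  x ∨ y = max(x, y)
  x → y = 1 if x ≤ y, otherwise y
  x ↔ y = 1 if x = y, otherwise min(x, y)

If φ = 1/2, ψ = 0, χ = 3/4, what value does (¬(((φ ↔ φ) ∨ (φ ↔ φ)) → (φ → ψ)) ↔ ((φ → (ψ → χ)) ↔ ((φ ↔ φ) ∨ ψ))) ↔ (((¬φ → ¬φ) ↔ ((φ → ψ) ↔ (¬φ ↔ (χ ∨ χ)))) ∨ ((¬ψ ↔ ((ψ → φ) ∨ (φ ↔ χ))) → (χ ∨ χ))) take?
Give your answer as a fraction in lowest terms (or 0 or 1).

1

φ ↔ φ = 1/2 ↔ 1/2 = 1
φ ↔ φ = 1/2 ↔ 1/2 = 1
(φ ↔ φ) ∨ (φ ↔ φ) = 1 ∨ 1 = 1
φ → ψ = 1/2 → 0 = 0
((φ ↔ φ) ∨ (φ ↔ φ)) → (φ → ψ) = 1 → 0 = 0
¬(((φ ↔ φ) ∨ (φ ↔ φ)) → (φ → ψ)) = ¬0 = 1
ψ → χ = 0 → 3/4 = 1
φ → (ψ → χ) = 1/2 → 1 = 1
φ ↔ φ = 1/2 ↔ 1/2 = 1
(φ ↔ φ) ∨ ψ = 1 ∨ 0 = 1
(φ → (ψ → χ)) ↔ ((φ ↔ φ) ∨ ψ) = 1 ↔ 1 = 1
¬(((φ ↔ φ) ∨ (φ ↔ φ)) → (φ → ψ)) ↔ ((φ → (ψ → χ)) ↔ ((φ ↔ φ) ∨ ψ)) = 1 ↔ 1 = 1
¬φ = ¬1/2 = 0
¬φ = ¬1/2 = 0
¬φ → ¬φ = 0 → 0 = 1
φ → ψ = 1/2 → 0 = 0
¬φ = ¬1/2 = 0
χ ∨ χ = 3/4 ∨ 3/4 = 3/4
¬φ ↔ (χ ∨ χ) = 0 ↔ 3/4 = 0
(φ → ψ) ↔ (¬φ ↔ (χ ∨ χ)) = 0 ↔ 0 = 1
(¬φ → ¬φ) ↔ ((φ → ψ) ↔ (¬φ ↔ (χ ∨ χ))) = 1 ↔ 1 = 1
¬ψ = ¬0 = 1
ψ → φ = 0 → 1/2 = 1
φ ↔ χ = 1/2 ↔ 3/4 = 1/2
(ψ → φ) ∨ (φ ↔ χ) = 1 ∨ 1/2 = 1
¬ψ ↔ ((ψ → φ) ∨ (φ ↔ χ)) = 1 ↔ 1 = 1
χ ∨ χ = 3/4 ∨ 3/4 = 3/4
(¬ψ ↔ ((ψ → φ) ∨ (φ ↔ χ))) → (χ ∨ χ) = 1 → 3/4 = 3/4
((¬φ → ¬φ) ↔ ((φ → ψ) ↔ (¬φ ↔ (χ ∨ χ)))) ∨ ((¬ψ ↔ ((ψ → φ) ∨ (φ ↔ χ))) → (χ ∨ χ)) = 1 ∨ 3/4 = 1
(¬(((φ ↔ φ) ∨ (φ ↔ φ)) → (φ → ψ)) ↔ ((φ → (ψ → χ)) ↔ ((φ ↔ φ) ∨ ψ))) ↔ (((¬φ → ¬φ) ↔ ((φ → ψ) ↔ (¬φ ↔ (χ ∨ χ)))) ∨ ((¬ψ ↔ ((ψ → φ) ∨ (φ ↔ χ))) → (χ ∨ χ))) = 1 ↔ 1 = 1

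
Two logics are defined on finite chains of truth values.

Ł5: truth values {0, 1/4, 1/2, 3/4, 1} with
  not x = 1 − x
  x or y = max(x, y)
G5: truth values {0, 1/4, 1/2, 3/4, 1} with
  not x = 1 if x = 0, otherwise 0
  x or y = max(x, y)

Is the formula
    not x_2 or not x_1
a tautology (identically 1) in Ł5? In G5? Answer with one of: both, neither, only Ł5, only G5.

In Ł5: at x_1 = 1/4, x_2 = 1/4 the value is 3/4 — not a tautology.
In G5: at x_1 = 1/4, x_2 = 1/4 the value is 0 — not a tautology.

neither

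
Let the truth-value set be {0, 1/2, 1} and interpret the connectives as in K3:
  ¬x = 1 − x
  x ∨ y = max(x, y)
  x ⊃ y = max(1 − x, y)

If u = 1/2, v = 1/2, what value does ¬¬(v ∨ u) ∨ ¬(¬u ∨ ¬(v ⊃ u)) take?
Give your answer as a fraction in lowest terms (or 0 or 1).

1/2

v ∨ u = 1/2 ∨ 1/2 = 1/2
¬(v ∨ u) = ¬1/2 = 1/2
¬¬(v ∨ u) = ¬1/2 = 1/2
¬u = ¬1/2 = 1/2
v ⊃ u = 1/2 ⊃ 1/2 = 1/2
¬(v ⊃ u) = ¬1/2 = 1/2
¬u ∨ ¬(v ⊃ u) = 1/2 ∨ 1/2 = 1/2
¬(¬u ∨ ¬(v ⊃ u)) = ¬1/2 = 1/2
¬¬(v ∨ u) ∨ ¬(¬u ∨ ¬(v ⊃ u)) = 1/2 ∨ 1/2 = 1/2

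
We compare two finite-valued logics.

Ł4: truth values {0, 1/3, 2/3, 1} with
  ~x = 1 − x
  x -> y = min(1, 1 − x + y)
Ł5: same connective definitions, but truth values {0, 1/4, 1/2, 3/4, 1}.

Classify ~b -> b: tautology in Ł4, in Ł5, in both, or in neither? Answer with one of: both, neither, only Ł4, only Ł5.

neither

In Ł4: at b = 0 the value is 0 — not a tautology.
In Ł5: at b = 0 the value is 0 — not a tautology.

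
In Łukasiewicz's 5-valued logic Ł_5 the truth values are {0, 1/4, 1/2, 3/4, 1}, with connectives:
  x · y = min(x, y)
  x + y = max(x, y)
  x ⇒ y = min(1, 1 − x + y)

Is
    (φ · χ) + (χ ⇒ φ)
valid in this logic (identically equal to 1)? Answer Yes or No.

Counterexample: take φ = 0, χ = 1/4.
φ · χ = 0 · 1/4 = 0
χ ⇒ φ = 1/4 ⇒ 0 = 3/4
(φ · χ) + (χ ⇒ φ) = 0 + 3/4 = 3/4
This gives 3/4 ≠ 1.

No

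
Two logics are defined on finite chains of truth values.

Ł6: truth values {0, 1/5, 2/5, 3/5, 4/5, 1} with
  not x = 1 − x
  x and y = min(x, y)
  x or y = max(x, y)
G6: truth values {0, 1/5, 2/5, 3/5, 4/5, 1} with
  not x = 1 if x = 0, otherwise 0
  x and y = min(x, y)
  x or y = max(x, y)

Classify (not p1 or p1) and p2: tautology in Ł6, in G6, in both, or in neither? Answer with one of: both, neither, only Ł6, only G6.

neither

In Ł6: at p1 = 0, p2 = 0 the value is 0 — not a tautology.
In G6: at p1 = 0, p2 = 0 the value is 0 — not a tautology.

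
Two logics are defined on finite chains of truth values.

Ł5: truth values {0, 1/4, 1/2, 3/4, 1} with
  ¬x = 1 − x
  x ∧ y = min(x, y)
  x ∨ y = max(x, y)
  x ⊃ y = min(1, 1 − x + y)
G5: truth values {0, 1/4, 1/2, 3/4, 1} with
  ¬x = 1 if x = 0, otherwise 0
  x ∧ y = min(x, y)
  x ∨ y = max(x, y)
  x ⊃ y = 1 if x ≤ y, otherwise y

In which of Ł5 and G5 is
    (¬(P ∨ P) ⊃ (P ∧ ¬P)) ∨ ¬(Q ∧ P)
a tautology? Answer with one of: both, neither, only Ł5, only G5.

In Ł5: at P = 1/4, Q = 1/4 the value is 3/4 — not a tautology.
In G5: every assignment gives 1 — tautology.

only G5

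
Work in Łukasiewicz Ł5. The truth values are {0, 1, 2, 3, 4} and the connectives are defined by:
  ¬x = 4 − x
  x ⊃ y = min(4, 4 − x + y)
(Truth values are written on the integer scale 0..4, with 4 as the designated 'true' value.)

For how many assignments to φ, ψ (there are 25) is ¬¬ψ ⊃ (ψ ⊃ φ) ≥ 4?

value 4: 19 assignments (counts)
value 3: 2 assignments
value 2: 2 assignments
value 1: 1 assignment
value 0: 1 assignment
So 19 of the 25 assignments meet the threshold.

19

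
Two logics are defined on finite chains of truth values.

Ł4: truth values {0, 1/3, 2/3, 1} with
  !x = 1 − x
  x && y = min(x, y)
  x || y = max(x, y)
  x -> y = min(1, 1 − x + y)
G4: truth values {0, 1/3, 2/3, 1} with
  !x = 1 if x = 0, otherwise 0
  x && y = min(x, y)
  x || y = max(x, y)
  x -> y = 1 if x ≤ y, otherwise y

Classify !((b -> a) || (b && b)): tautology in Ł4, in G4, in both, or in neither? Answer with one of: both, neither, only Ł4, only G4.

neither

In Ł4: at a = 0, b = 0 the value is 0 — not a tautology.
In G4: at a = 0, b = 0 the value is 0 — not a tautology.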